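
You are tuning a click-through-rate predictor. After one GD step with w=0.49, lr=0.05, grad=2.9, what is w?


w_new = w - α·∇
= 0.49 - 0.05·2.9
= 0.49 - 0.145
= 0.345

0.345


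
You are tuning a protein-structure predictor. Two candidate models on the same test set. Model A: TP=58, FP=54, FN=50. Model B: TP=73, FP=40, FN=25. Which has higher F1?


Model A: P=58/112=0.5179, R=58/108=0.537, F1=2PR/(P+R)=2TP/(2TP+FP+FN)=116/220=0.5273
Model B: P=73/113=0.646, R=73/98=0.7449, F1=2PR/(P+R)=2TP/(2TP+FP+FN)=146/211=0.6919
0.5273 < 0.6919 → Model B

Model B


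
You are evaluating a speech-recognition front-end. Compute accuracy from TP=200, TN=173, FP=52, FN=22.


Accuracy = (TP+TN)/(TP+TN+FP+FN)
= (200+173)/(447)
= 373/447 = 83.45%

83.45%


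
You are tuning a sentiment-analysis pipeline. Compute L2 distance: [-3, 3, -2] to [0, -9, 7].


d = √((-3-0)² + (3+ 9)² + (-2-7)²)
  = √(9 + 144 + 81)
  = √234 = 15.2971

15.2971


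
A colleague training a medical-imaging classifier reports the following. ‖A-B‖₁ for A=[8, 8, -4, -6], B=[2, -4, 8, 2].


d = |8-2| + |8+ 4| + |-4-8| + |-6-2|
  = 6 + 12 + 12 + 8
  = 38

38


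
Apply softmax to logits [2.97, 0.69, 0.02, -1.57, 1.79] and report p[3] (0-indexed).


Exponentials: e^2.97=19.4919, e^0.69=1.9937, e^0.02=1.0202, e^-1.57=0.208, e^1.79=5.9895
Sum = 28.7033
Softmax = [0.6791, 0.0695, 0.0355, 0.0072, 0.2087]
p[3] = 0.208/28.7033 = 0.0072

0.0072


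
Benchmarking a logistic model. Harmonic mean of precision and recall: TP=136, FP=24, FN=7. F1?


Precision = 136/160 = 0.85
Recall = 136/143 = 0.951
F1 = 2·P·R/(P+R) = 2·TP/(2·TP+FP+FN) = 272/(272+24+7) = 272/303 = 0.8977

0.8977


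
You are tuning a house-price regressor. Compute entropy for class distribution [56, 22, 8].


Probabilities: [56/86, 22/86, 8/86] ≈ [0.6512, 0.2558, 0.093]
H = -((56/86)·log₂(56/86) + (22/86)·log₂(22/86) + (8/86)·log₂(8/86))
  = 1.2249 bits

1.2249 bits


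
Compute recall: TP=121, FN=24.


Recall = TP/(TP+FN)
= 121/(121+24)
= 121/145 = 83.45%

83.45%


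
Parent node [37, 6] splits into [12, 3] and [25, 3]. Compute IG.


Parent = [37, 6], H_parent = 0.583
H_left = 0.7219 (n=15), H_right = 0.4912 (n=28)
H_children = (15/43)·0.7219 + (28/43)·0.4912 = 0.5717
IG = 0.583 - 0.5717 = 0.0113

0.0113


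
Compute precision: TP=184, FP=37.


Precision = TP/(TP+FP)
= 184/(184+37)
= 184/221 = 83.26%

83.26%


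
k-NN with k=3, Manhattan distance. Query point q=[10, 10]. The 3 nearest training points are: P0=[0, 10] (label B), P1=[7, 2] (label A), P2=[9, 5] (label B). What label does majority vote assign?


d(q,P0) = 10  (label B)
d(q,P1) = 11  (label A)
d(q,P2) = 6  (label B)
Votes: A=1, B=2
Majority → B

B


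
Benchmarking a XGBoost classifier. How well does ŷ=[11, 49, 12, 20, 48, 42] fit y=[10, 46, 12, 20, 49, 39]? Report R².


ȳ = 29.3333
SS_res = Σ(y-ŷ)² = 20
SS_tot = Σ(y-ȳ)² = 1519.33
R² = 1 - SS_res/SS_tot = 1 - 0.0132 = 0.9868

0.9868


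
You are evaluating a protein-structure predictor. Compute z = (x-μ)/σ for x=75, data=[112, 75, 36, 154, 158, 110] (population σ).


μ = 107.5, σ = 42.637
z = (75 - 107.5)/42.637 = -0.7622

-0.7622


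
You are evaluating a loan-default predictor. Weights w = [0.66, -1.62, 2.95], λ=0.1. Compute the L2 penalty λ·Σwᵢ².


‖w‖₂² = (0.66)² + (-1.62)² + (2.95)²
     = 0.4356 + 2.6244 + 8.7025
     = 11.7625
λ·‖w‖₂² = 0.1·11.7625 = 1.17625

1.17625


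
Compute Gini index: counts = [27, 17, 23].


Probabilities: [27/67, 17/67, 23/67] ≈ [0.403, 0.2537, 0.3433]
Σpᵢ² = (729 + 289 + 529)/67² = 1547/4489
Gini = 1 - Σpᵢ² = 1 - 1547/4489 = 0.6554

0.6554


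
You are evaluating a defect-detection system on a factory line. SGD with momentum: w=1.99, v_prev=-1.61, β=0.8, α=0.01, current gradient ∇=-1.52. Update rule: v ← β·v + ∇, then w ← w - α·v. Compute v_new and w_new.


v_new = 0.8·-1.61 - 1.52 = -1.288 - 1.52 = -2.808
w_new = 1.99 - 0.01·-2.808 = 1.99 + 0.02808 = 2.01808

v_new=-2.808, w_new=2.01808


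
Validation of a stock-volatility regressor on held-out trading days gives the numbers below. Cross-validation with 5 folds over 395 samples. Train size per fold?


Fold size = 395/5 = 79
Training per fold = 395 - 79 = 316

316


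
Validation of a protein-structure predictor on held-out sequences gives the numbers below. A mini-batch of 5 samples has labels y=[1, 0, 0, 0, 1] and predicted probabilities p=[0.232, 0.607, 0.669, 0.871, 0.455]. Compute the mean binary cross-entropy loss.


L[0] = -ln(0.232) = 1.461
L[1] = -ln(1-0.607) = -ln(0.393) = 0.9339
L[2] = -ln(1-0.669) = -ln(0.331) = 1.1056
L[3] = -ln(1-0.871) = -ln(0.129) = 2.0479
L[4] = -ln(0.455) = 0.7875
mean = (1.461 + 0.9339 + 1.1056 + 2.0479 + 0.7875)/5 = 1.2672

1.2672


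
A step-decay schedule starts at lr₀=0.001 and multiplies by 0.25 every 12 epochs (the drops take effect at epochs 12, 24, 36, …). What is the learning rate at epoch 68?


n_drops = ⌊68/12⌋ = 5
lr = 0.001·0.25^5 = 0.001·0.0009765625 = 0.0000009765625

0.0000009765625


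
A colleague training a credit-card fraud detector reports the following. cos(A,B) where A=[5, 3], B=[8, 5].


A·B = 5·8 + 3·5 = 55
‖A‖ = √34 = 5.831, ‖B‖ = √89 = 9.434
cos = 55/(√34·√89) = 55/√3026 = 0.9998

0.9998


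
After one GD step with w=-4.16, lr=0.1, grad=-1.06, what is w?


w_new = w - α·∇
= -4.16 - 0.1·-1.06
= -4.16 + 0.106
= -4.054

-4.054


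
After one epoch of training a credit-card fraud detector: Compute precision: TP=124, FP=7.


Precision = TP/(TP+FP)
= 124/(124+7)
= 124/131 = 94.66%

94.66%


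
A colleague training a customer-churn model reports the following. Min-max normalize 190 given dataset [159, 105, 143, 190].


min=105, max=190
(190-105)/(190-105) = 85/85 = 1.0

1.0


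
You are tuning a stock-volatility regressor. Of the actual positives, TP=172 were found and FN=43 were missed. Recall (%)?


Recall = TP/(TP+FN)
= 172/(172+43)
= 172/215 = 80.0%

80.0%


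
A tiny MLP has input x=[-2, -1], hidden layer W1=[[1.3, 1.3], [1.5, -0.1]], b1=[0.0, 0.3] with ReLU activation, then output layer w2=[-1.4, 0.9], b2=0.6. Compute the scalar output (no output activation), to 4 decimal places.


z1[0] = (1.3)·(-2) + (1.3)·(-1) + 0.0 = -3.9
z1[1] = (1.5)·(-2) + (-0.1)·(-1) + 0.3 = -2.6
h = ReLU(z1) = [0.0, 0.0]
output = (-1.4)·(0.0) + (0.9)·(0.0) + 0.6 = 0.6

0.6


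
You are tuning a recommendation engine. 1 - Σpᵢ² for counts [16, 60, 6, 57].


Probabilities: [16/139, 60/139, 6/139, 57/139] ≈ [0.1151, 0.4317, 0.0432, 0.4101]
Σpᵢ² = (256 + 3600 + 36 + 3249)/139² = 7141/19321
Gini = 1 - Σpᵢ² = 1 - 7141/19321 = 0.6304

0.6304


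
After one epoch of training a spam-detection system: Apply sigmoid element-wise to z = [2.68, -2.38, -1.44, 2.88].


σ(2.68) = 1/(1+e^-2.68) = 0.9358
σ(-2.38) = 1/(1+e^2.38) = 0.0847
σ(-1.44) = 1/(1+e^1.44) = 0.1915
σ(2.88) = 1/(1+e^-2.88) = 0.9468
result = [0.9358, 0.0847, 0.1915, 0.9468]

[0.9358, 0.0847, 0.1915, 0.9468]


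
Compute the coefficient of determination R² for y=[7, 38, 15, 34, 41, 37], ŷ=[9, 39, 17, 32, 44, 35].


ȳ = 28.6667
SS_res = Σ(y-ŷ)² = 26
SS_tot = Σ(y-ȳ)² = 993.33
R² = 1 - SS_res/SS_tot = 1 - 0.0262 = 0.9738

0.9738


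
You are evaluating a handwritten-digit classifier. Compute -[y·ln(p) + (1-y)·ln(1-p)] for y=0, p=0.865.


BCE = -[y·ln(p) + (1-y)·ln(1-p)]
= -0 - 1·ln(1-0.865)
= -ln(0.135) = 2.0025

2.0025


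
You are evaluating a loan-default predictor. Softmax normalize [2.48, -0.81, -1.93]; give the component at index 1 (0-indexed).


Exponentials: e^2.48=11.9413, e^-0.81=0.4449, e^-1.93=0.1451
Sum = 12.5313
Softmax = [0.9529, 0.0355, 0.0116]
p[1] = 0.4449/12.5313 = 0.0355

0.0355


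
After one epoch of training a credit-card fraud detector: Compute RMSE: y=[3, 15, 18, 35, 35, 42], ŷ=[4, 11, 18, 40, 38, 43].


MSE = 52/6 = 8.6667
RMSE = √(52/6) = 2.9439

2.9439


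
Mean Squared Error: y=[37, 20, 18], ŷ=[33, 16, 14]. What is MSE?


Squared errors: (37-33)²=16, (20-16)²=16, (18-14)²=16
Sum = 48
MSE = 48/3 = 16

16


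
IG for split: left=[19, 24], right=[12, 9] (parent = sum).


Parent = [31, 33], H_parent = 0.9993
H_left = 0.9902 (n=43), H_right = 0.9852 (n=21)
H_children = (43/64)·0.9902 + (21/64)·0.9852 = 0.9886
IG = 0.9993 - 0.9886 = 0.0107

0.0107


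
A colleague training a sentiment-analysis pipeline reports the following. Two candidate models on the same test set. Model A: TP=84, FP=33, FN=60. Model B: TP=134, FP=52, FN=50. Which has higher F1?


Model A: P=84/117=0.7179, R=84/144=0.5833, F1=2PR/(P+R)=2TP/(2TP+FP+FN)=168/261=0.6437
Model B: P=134/186=0.7204, R=134/184=0.7283, F1=2PR/(P+R)=2TP/(2TP+FP+FN)=268/370=0.7243
0.6437 < 0.7243 → Model B

Model B


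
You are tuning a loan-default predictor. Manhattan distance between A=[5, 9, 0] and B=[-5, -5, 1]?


d = |5+ 5| + |9+ 5| + |0-1|
  = 10 + 14 + 1
  = 25

25


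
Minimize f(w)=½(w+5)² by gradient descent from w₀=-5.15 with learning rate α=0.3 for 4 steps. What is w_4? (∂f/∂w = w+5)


step 1: grad = -5.15+5 = -0.15; w = -5.15 - 0.3·(-0.15) = -5.105
step 2: grad = -5.105+5 = -0.105; w = -5.105 - 0.3·(-0.105) = -5.0735
step 3: grad = -5.0735+5 = -0.0735; w = -5.0735 - 0.3·(-0.0735) = -5.05145
step 4: grad = -5.05145+5 = -0.05145; w = -5.05145 - 0.3·(-0.05145) = -5.036015

-5.036015


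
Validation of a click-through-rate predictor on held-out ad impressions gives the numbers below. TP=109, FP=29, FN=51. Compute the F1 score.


Precision = 109/138 = 0.7899
Recall = 109/160 = 0.6813
F1 = 2·P·R/(P+R) = 2·TP/(2·TP+FP+FN) = 218/(218+29+51) = 218/298 = 0.7315

0.7315


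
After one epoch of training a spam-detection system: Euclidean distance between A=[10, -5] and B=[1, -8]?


d = √((10-1)² + (-5+ 8)²)
  = √(81 + 9)
  = √90 = 9.4868

9.4868


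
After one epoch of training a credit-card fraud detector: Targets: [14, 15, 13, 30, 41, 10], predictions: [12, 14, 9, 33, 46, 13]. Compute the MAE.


Absolute errors: |14-12|=2, |15-14|=1, |13-9|=4, |30-33|=3, |41-46|=5, |10-13|=3
Sum = 18
MAE = 18/6 = 3

3


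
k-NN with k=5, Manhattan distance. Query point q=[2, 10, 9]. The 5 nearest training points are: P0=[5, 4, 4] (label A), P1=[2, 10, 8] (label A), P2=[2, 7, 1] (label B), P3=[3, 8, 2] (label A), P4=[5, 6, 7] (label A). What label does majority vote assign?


d(q,P0) = 14  (label A)
d(q,P1) = 1  (label A)
d(q,P2) = 11  (label B)
d(q,P3) = 10  (label A)
d(q,P4) = 9  (label A)
Votes: A=4, B=1
Majority → A

A


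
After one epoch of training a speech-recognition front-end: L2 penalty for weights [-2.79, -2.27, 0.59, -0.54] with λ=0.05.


‖w‖₂² = (-2.79)² + (-2.27)² + (0.59)² + (-0.54)²
     = 7.7841 + 5.1529 + 0.3481 + 0.2916
     = 13.5767
λ·‖w‖₂² = 0.05·13.5767 = 0.678835

0.678835


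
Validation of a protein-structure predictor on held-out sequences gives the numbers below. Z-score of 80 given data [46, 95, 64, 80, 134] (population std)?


μ = 83.8, σ = 29.9359
z = (80 - 83.8)/29.9359 = -0.1269

-0.1269


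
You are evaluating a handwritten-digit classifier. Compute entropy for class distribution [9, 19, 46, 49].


Probabilities: [9/123, 19/123, 46/123, 49/123] ≈ [0.0732, 0.1545, 0.374, 0.3984]
H = -((9/123)·log₂(9/123) + (19/123)·log₂(19/123) + (46/123)·log₂(46/123) + (49/123)·log₂(49/123))
  = 1.7519 bits

1.7519 bits


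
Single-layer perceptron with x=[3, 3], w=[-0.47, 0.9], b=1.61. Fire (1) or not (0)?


z = (3)·(-0.47) + (3)·(0.9) + 1.61
  = 2.9
step(z) = 1 (z≥0)

1


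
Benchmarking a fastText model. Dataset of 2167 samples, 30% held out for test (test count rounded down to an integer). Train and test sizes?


Test = ⌊2167·30/100⌋ = 650
Train = 2167 - 650 = 1517

Train: 1517, Test: 650


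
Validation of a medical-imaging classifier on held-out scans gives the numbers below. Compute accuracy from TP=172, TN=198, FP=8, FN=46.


Accuracy = (TP+TN)/(TP+TN+FP+FN)
= (172+198)/(424)
= 370/424 = 87.26%

87.26%


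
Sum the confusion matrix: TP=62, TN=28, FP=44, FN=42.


Total = TP + TN + FP + FN
= 62 + 28 + 44 + 42
= 176
(Predicted positive: 106, predicted negative: 70)

176


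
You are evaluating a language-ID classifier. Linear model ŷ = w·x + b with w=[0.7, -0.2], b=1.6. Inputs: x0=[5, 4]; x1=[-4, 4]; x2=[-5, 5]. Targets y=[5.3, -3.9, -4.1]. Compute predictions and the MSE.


ŷ0 = (0.7)·(5) + (-0.2)·(4) + 1.6 = 4.3
ŷ1 = (0.7)·(-4) + (-0.2)·(4) + 1.6 = -2.0
ŷ2 = (0.7)·(-5) + (-0.2)·(5) + 1.6 = -2.9
errors² = [1.0, 3.61, 1.44]
MSE = 6.0500/3 = 2.0167

2.0167


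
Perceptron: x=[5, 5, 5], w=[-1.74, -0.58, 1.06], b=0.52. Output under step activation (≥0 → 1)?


z = (5)·(-1.74) + (5)·(-0.58) + (5)·(1.06) + 0.52
  = -5.78
step(z) = 0 (z<0)

0


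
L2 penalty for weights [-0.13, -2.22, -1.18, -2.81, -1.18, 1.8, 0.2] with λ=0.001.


‖w‖₂² = (-0.13)² + (-2.22)² + (-1.18)² + (-2.81)² + (-1.18)² + (1.8)² + (0.2)²
     = 0.0169 + 4.9284 + 1.3924 + 7.8961 + 1.3924 + 3.24 + 0.04
     = 18.9062
λ·‖w‖₂² = 0.001·18.9062 = 0.018906

0.018906


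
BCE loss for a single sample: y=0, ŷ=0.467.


BCE = -[y·ln(p) + (1-y)·ln(1-p)]
= -0 - 1·ln(1-0.467)
= -ln(0.533) = 0.6292

0.6292


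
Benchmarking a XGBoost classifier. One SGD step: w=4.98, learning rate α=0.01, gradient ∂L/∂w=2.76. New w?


w_new = w - α·∇
= 4.98 - 0.01·2.76
= 4.98 - 0.0276
= 4.9524

4.9524


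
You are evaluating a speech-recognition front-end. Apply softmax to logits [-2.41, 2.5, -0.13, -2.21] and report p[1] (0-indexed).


Exponentials: e^-2.41=0.0898, e^2.5=12.1825, e^-0.13=0.8781, e^-2.21=0.1097
Sum = 13.2601
Softmax = [0.0068, 0.9187, 0.0662, 0.0083]
p[1] = 12.1825/13.2601 = 0.9187

0.9187


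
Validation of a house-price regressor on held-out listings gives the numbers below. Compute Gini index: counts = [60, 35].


Probabilities: [60/95, 35/95] ≈ [0.6316, 0.3684]
Σpᵢ² = (3600 + 1225)/95² = 4825/9025
Gini = 1 - Σpᵢ² = 1 - 4825/9025 = 0.4654

0.4654


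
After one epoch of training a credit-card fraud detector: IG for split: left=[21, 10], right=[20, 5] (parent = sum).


Parent = [41, 15], H_parent = 0.8384
H_left = 0.9072 (n=31), H_right = 0.7219 (n=25)
H_children = (31/56)·0.9072 + (25/56)·0.7219 = 0.8245
IG = 0.8384 - 0.8245 = 0.0139

0.0139


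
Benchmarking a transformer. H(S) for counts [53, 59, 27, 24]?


Probabilities: [53/163, 59/163, 27/163, 24/163] ≈ [0.3252, 0.362, 0.1656, 0.1472]
H = -((53/163)·log₂(53/163) + (59/163)·log₂(59/163) + (27/163)·log₂(27/163) + (24/163)·log₂(24/163))
  = 1.8943 bits

1.8943 bits


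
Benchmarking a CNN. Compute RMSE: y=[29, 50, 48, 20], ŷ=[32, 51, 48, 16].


MSE = 26/4 = 6.5
RMSE = √(26/4) = 2.5495

2.5495


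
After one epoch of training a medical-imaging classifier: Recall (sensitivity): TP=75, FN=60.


Recall = TP/(TP+FN)
= 75/(75+60)
= 75/135 = 55.56%

55.56%


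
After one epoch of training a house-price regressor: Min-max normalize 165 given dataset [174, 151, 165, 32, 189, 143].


min=32, max=189
(165-32)/(189-32) = 133/157 = 0.8471

0.8471


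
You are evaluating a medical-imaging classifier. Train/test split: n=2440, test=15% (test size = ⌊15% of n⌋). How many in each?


Test = ⌊2440·15/100⌋ = 366
Train = 2440 - 366 = 2074

Train: 2074, Test: 366


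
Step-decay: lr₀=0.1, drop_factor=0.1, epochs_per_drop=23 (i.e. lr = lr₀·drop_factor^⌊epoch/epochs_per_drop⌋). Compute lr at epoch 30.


n_drops = ⌊30/23⌋ = 1
lr = 0.1·0.1^1 = 0.1·0.1 = 0.01

0.01


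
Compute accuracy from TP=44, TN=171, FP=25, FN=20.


Accuracy = (TP+TN)/(TP+TN+FP+FN)
= (44+171)/(260)
= 215/260 = 82.69%

82.69%


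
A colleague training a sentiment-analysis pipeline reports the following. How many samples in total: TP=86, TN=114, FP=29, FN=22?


Total = TP + TN + FP + FN
= 86 + 114 + 29 + 22
= 251
(Predicted positive: 115, predicted negative: 136)

251


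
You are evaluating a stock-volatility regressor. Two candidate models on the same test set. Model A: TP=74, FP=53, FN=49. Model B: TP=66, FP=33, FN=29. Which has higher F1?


Model A: P=74/127=0.5827, R=74/123=0.6016, F1=2PR/(P+R)=2TP/(2TP+FP+FN)=148/250=0.592
Model B: P=66/99=0.6667, R=66/95=0.6947, F1=2PR/(P+R)=2TP/(2TP+FP+FN)=132/194=0.6804
0.592 < 0.6804 → Model B

Model B


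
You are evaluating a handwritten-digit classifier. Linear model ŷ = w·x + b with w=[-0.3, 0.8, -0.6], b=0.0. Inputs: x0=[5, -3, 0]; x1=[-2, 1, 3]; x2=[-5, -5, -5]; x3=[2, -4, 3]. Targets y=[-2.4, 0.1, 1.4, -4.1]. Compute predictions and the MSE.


ŷ0 = (-0.3)·(5) + (0.8)·(-3) + (-0.6)·(0) + 0.0 = -3.9
ŷ1 = (-0.3)·(-2) + (0.8)·(1) + (-0.6)·(3) + 0.0 = -0.4
ŷ2 = (-0.3)·(-5) + (0.8)·(-5) + (-0.6)·(-5) + 0.0 = 0.5
ŷ3 = (-0.3)·(2) + (0.8)·(-4) + (-0.6)·(3) + 0.0 = -5.6
errors² = [2.25, 0.25, 0.81, 2.25]
MSE = 5.5600/4 = 1.39

1.39


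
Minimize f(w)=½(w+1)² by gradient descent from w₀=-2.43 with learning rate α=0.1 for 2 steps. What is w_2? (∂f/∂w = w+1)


step 1: grad = -2.43+1 = -1.43; w = -2.43 - 0.1·(-1.43) = -2.287
step 2: grad = -2.287+1 = -1.287; w = -2.287 - 0.1·(-1.287) = -2.1583

-2.1583


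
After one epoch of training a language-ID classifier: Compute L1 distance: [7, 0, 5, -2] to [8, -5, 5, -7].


d = |7-8| + |0+ 5| + |5-5| + |-2+ 7|
  = 1 + 5 + 0 + 5
  = 11

11


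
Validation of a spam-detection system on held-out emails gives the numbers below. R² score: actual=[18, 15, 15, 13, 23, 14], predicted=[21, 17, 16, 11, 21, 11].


ȳ = 16.3333
SS_res = Σ(y-ŷ)² = 31
SS_tot = Σ(y-ȳ)² = 67.33
R² = 1 - SS_res/SS_tot = 1 - 0.4604 = 0.5396

0.5396


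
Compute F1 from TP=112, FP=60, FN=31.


Precision = 112/172 = 0.6512
Recall = 112/143 = 0.7832
F1 = 2·P·R/(P+R) = 2·TP/(2·TP+FP+FN) = 224/(224+60+31) = 224/315 = 0.7111

0.7111


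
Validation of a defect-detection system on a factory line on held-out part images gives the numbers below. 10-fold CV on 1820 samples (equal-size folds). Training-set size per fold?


Fold size = 1820/10 = 182
Training per fold = 1820 - 182 = 1638

1638


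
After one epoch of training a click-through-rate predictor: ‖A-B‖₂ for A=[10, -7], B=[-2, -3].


d = √((10+ 2)² + (-7+ 3)²)
  = √(144 + 16)
  = √160 = 12.6491

12.6491


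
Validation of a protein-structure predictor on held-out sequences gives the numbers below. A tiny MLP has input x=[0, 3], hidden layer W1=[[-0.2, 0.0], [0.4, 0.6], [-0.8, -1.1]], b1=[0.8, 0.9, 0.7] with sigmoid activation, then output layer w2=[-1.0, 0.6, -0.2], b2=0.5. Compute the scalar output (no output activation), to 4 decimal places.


z1[0] = (-0.2)·(0) + (0.0)·(3) + 0.8 = 0.8
z1[1] = (0.4)·(0) + (0.6)·(3) + 0.9 = 2.7
z1[2] = (-0.8)·(0) + (-1.1)·(3) + 0.7 = -2.6
h = sigmoid(z1) = [0.69, 0.937, 0.0691]
output = (-1.0)·(0.69) + (0.6)·(0.937) + (-0.2)·(0.0691) + 0.5 = 0.3584

0.3584


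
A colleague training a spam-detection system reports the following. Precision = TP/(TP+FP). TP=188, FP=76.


Precision = TP/(TP+FP)
= 188/(188+76)
= 188/264 = 71.21%

71.21%


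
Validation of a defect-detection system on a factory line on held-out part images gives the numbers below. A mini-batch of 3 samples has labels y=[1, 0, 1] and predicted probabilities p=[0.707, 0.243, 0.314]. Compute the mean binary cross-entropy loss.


L[0] = -ln(0.707) = 0.3467
L[1] = -ln(1-0.243) = -ln(0.757) = 0.2784
L[2] = -ln(0.314) = 1.1584
mean = (0.3467 + 0.2784 + 1.1584)/3 = 0.5945

0.5945


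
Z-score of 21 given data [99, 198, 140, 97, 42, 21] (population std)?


μ = 99.5, σ = 58.9032
z = (21 - 99.5)/58.9032 = -1.3327

-1.3327


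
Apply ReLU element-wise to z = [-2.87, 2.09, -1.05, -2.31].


ReLU(-2.87) = max(0, -2.87) = 0.0
ReLU(2.09) = max(0, 2.09) = 2.09
ReLU(-1.05) = max(0, -1.05) = 0.0
ReLU(-2.31) = max(0, -2.31) = 0.0
result = [0.0, 2.09, 0.0, 0.0]

[0.0, 2.09, 0.0, 0.0]


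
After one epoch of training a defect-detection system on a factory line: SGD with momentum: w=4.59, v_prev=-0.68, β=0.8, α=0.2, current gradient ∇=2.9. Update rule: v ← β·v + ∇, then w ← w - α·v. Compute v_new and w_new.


v_new = 0.8·-0.68 + 2.9 = -0.544 + 2.9 = 2.356
w_new = 4.59 - 0.2·2.356 = 4.59 - 0.4712 = 4.1188

v_new=2.356, w_new=4.1188


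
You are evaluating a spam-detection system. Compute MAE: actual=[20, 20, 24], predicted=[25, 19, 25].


Absolute errors: |20-25|=5, |20-19|=1, |24-25|=1
Sum = 7
MAE = 7/3 = 7/3

7/3


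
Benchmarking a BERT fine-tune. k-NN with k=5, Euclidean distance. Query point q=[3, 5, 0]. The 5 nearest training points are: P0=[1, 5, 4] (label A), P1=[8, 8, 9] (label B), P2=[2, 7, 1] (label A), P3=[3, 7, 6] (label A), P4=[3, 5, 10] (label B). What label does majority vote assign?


d(q,P0) = 4.4721  (label A)
d(q,P1) = 10.7238  (label B)
d(q,P2) = 2.4495  (label A)
d(q,P3) = 6.3246  (label A)
d(q,P4) = 10.0  (label B)
Votes: A=3, B=2
Majority → A

A


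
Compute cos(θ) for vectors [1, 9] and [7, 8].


A·B = 1·7 + 9·8 = 79
‖A‖ = √82 = 9.0554, ‖B‖ = √113 = 10.6301
cos = 79/(√82·√113) = 79/√9266 = 0.8207

0.8207


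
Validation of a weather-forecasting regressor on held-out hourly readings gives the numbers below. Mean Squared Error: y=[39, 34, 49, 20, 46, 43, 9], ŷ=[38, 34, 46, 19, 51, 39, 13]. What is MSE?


Squared errors: (39-38)²=1, (34-34)²=0, (49-46)²=9, (20-19)²=1, (46-51)²=25, (43-39)²=16, (9-13)²=16
Sum = 68
MSE = 68/7 = 68/7

68/7


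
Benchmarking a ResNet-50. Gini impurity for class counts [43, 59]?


Probabilities: [43/102, 59/102] ≈ [0.4216, 0.5784]
Σpᵢ² = (1849 + 3481)/102² = 5330/10404
Gini = 1 - Σpᵢ² = 1 - 5330/10404 = 0.4877

0.4877


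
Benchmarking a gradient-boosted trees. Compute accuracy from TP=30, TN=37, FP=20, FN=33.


Accuracy = (TP+TN)/(TP+TN+FP+FN)
= (30+37)/(120)
= 67/120 = 55.83%

55.83%


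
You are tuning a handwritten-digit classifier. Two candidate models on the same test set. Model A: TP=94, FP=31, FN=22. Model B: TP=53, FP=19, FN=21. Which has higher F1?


Model A: P=94/125=0.752, R=94/116=0.8103, F1=2PR/(P+R)=2TP/(2TP+FP+FN)=188/241=0.7801
Model B: P=53/72=0.7361, R=53/74=0.7162, F1=2PR/(P+R)=2TP/(2TP+FP+FN)=106/146=0.726
0.7801 > 0.726 → Model A

Model A


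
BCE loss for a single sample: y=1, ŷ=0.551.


BCE = -[y·ln(p) + (1-y)·ln(1-p)]
= -1·ln(0.551) - 0
= -ln(0.551) = 0.596

0.596


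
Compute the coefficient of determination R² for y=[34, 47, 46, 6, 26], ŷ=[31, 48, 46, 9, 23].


ȳ = 31.8
SS_res = Σ(y-ŷ)² = 28
SS_tot = Σ(y-ȳ)² = 1136.8
R² = 1 - SS_res/SS_tot = 1 - 0.0246 = 0.9754

0.9754


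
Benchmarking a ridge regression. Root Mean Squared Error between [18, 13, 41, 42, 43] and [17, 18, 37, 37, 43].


MSE = 67/5 = 13.4
RMSE = √(67/5) = 3.6606

3.6606


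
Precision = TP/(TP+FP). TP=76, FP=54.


Precision = TP/(TP+FP)
= 76/(76+54)
= 76/130 = 58.46%

58.46%


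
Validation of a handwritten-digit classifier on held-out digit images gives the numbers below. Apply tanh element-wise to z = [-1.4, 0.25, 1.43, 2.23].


tanh(-1.4) = -0.8854
tanh(0.25) = 0.2449
tanh(1.43) = 0.8917
tanh(2.23) = 0.9771
result = [-0.8854, 0.2449, 0.8917, 0.9771]

[-0.8854, 0.2449, 0.8917, 0.9771]


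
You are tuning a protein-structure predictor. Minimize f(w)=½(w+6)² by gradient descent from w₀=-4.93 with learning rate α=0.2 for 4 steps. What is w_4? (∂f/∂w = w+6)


step 1: grad = -4.93+6 = 1.07; w = -4.93 - 0.2·(1.07) = -5.144
step 2: grad = -5.144+6 = 0.856; w = -5.144 - 0.2·(0.856) = -5.3152
step 3: grad = -5.3152+6 = 0.6848; w = -5.3152 - 0.2·(0.6848) = -5.45216
step 4: grad = -5.45216+6 = 0.54784; w = -5.45216 - 0.2·(0.54784) = -5.561728

-5.561728


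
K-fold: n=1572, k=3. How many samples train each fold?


Fold size = 1572/3 = 524
Training per fold = 1572 - 524 = 1048

1048


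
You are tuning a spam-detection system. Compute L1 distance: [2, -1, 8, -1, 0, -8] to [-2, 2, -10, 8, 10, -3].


d = |2+ 2| + |-1-2| + |8+ 10| + |-1-8| + |0-10| + |-8+ 3|
  = 4 + 3 + 18 + 9 + 10 + 5
  = 49

49


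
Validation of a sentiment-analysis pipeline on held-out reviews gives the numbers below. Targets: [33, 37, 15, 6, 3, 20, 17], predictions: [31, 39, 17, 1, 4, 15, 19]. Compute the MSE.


Squared errors: (33-31)²=4, (37-39)²=4, (15-17)²=4, (6-1)²=25, (3-4)²=1, (20-15)²=25, (17-19)²=4
Sum = 67
MSE = 67/7 = 67/7

67/7


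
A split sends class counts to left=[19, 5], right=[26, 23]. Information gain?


Parent = [45, 28], H_parent = 0.9605
H_left = 0.7383 (n=24), H_right = 0.9973 (n=49)
H_children = (24/73)·0.7383 + (49/73)·0.9973 = 0.9121
IG = 0.9605 - 0.9121 = 0.0484

0.0484


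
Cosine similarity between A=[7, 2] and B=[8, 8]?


A·B = 7·8 + 2·8 = 72
‖A‖ = √53 = 7.2801, ‖B‖ = √128 = 11.3137
cos = 72/(√53·√128) = 72/√6784 = 0.8742

0.8742


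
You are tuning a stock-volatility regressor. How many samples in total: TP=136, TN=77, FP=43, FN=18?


Total = TP + TN + FP + FN
= 136 + 77 + 43 + 18
= 274
(Predicted positive: 179, predicted negative: 95)

274


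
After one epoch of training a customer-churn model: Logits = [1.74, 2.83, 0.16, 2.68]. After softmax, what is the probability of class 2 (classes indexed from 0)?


Exponentials: e^1.74=5.6973, e^2.83=16.9455, e^0.16=1.1735, e^2.68=14.5851
Sum = 38.4014
Softmax = [0.1484, 0.4413, 0.0306, 0.3798]
p[2] = 1.1735/38.4014 = 0.0306

0.0306


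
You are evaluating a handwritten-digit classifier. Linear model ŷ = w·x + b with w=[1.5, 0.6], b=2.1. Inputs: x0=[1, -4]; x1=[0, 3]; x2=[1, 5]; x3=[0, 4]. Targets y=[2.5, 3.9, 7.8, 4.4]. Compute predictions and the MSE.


ŷ0 = (1.5)·(1) + (0.6)·(-4) + 2.1 = 1.2
ŷ1 = (1.5)·(0) + (0.6)·(3) + 2.1 = 3.9
ŷ2 = (1.5)·(1) + (0.6)·(5) + 2.1 = 6.6
ŷ3 = (1.5)·(0) + (0.6)·(4) + 2.1 = 4.5
errors² = [1.69, 0.0, 1.44, 0.01]
MSE = 3.1400/4 = 0.785

0.785


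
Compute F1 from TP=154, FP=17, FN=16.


Precision = 154/171 = 0.9006
Recall = 154/170 = 0.9059
F1 = 2·P·R/(P+R) = 2·TP/(2·TP+FP+FN) = 308/(308+17+16) = 308/341 = 0.9032

0.9032


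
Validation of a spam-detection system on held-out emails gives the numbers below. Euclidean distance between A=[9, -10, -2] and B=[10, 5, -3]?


d = √((9-10)² + (-10-5)² + (-2+ 3)²)
  = √(1 + 225 + 1)
  = √227 = 15.0665

15.0665


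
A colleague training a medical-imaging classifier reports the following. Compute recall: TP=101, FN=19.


Recall = TP/(TP+FN)
= 101/(101+19)
= 101/120 = 84.17%

84.17%


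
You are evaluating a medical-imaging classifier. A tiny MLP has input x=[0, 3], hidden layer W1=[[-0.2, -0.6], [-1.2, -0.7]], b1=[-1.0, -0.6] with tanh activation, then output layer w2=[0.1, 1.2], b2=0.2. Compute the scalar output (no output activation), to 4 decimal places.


z1[0] = (-0.2)·(0) + (-0.6)·(3) - 1.0 = -2.8
z1[1] = (-1.2)·(0) + (-0.7)·(3) - 0.6 = -2.7
h = tanh(z1) = [-0.9926, -0.991]
output = (0.1)·(-0.9926) + (1.2)·(-0.991) + 0.2 = -1.0885

-1.0885


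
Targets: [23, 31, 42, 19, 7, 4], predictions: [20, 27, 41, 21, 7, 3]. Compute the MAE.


Absolute errors: |23-20|=3, |31-27|=4, |42-41|=1, |19-21|=2, |7-7|=0, |4-3|=1
Sum = 11
MAE = 11/6 = 11/6

11/6


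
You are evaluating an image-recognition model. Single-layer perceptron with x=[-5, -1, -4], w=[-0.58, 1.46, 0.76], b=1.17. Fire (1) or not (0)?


z = (-5)·(-0.58) + (-1)·(1.46) + (-4)·(0.76) + 1.17
  = -0.43
step(z) = 0 (z<0)

0


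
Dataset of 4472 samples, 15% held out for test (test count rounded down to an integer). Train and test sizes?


Test = ⌊4472·15/100⌋ = 670
Train = 4472 - 670 = 3802

Train: 3802, Test: 670


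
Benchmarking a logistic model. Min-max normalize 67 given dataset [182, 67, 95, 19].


min=19, max=182
(67-19)/(182-19) = 48/163 = 0.2945

0.2945


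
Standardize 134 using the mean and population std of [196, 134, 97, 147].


μ = 143.5, σ = 35.4295
z = (134 - 143.5)/35.4295 = -0.2681

-0.2681


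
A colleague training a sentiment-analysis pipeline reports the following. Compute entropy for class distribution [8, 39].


Probabilities: [8/47, 39/47] ≈ [0.1702, 0.8298]
H = -((8/47)·log₂(8/47) + (39/47)·log₂(39/47))
  = 0.6582 bits

0.6582 bits


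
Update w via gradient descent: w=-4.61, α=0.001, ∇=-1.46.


w_new = w - α·∇
= -4.61 - 0.001·-1.46
= -4.61 + 0.00146
= -4.60854

-4.60854


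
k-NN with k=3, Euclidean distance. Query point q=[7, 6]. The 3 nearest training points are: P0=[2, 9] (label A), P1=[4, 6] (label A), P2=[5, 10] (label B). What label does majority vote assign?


d(q,P0) = 5.831  (label A)
d(q,P1) = 3.0  (label A)
d(q,P2) = 4.4721  (label B)
Votes: A=2, B=1
Majority → A

A


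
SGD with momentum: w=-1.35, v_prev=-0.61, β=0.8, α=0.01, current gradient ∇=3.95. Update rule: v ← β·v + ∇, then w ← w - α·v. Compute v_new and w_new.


v_new = 0.8·-0.61 + 3.95 = -0.488 + 3.95 = 3.462
w_new = -1.35 - 0.01·3.462 = -1.35 - 0.03462 = -1.38462

v_new=3.462, w_new=-1.38462


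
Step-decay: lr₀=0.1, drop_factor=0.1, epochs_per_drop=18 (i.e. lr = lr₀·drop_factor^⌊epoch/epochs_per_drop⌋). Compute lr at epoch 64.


n_drops = ⌊64/18⌋ = 3
lr = 0.1·0.1^3 = 0.1·0.001 = 0.0001

0.0001


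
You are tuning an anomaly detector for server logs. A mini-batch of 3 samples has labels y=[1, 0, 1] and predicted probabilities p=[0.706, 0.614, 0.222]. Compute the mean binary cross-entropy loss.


L[0] = -ln(0.706) = 0.3481
L[1] = -ln(1-0.614) = -ln(0.386) = 0.9519
L[2] = -ln(0.222) = 1.5051
mean = (0.3481 + 0.9519 + 1.5051)/3 = 0.935

0.935


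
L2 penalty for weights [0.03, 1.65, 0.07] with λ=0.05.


‖w‖₂² = (0.03)² + (1.65)² + (0.07)²
     = 0.0009 + 2.7225 + 0.0049
     = 2.7283
λ·‖w‖₂² = 0.05·2.7283 = 0.136415

0.136415


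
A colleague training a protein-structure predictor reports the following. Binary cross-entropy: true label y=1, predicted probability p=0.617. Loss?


BCE = -[y·ln(p) + (1-y)·ln(1-p)]
= -1·ln(0.617) - 0
= -ln(0.617) = 0.4829

0.4829


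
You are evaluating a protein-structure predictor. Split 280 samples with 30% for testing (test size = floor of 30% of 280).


Test = ⌊280·30/100⌋ = 84
Train = 280 - 84 = 196

Train: 196, Test: 84


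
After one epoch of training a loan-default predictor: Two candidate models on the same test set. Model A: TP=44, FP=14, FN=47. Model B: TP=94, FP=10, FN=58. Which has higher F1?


Model A: P=44/58=0.7586, R=44/91=0.4835, F1=2PR/(P+R)=2TP/(2TP+FP+FN)=88/149=0.5906
Model B: P=94/104=0.9038, R=94/152=0.6184, F1=2PR/(P+R)=2TP/(2TP+FP+FN)=188/256=0.7344
0.5906 < 0.7344 → Model B

Model B


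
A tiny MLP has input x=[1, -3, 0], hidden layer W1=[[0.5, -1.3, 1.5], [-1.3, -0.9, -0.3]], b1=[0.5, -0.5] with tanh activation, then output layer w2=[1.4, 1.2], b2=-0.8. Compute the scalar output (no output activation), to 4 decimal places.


z1[0] = (0.5)·(1) + (-1.3)·(-3) + (1.5)·(0) + 0.5 = 4.9
z1[1] = (-1.3)·(1) + (-0.9)·(-3) + (-0.3)·(0) - 0.5 = 0.9
h = tanh(z1) = [0.9999, 0.7163]
output = (1.4)·(0.9999) + (1.2)·(0.7163) - 0.8 = 1.4594

1.4594


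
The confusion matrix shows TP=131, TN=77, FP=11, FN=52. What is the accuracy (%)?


Accuracy = (TP+TN)/(TP+TN+FP+FN)
= (131+77)/(271)
= 208/271 = 76.75%

76.75%


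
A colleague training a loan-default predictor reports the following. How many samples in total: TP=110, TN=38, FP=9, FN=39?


Total = TP + TN + FP + FN
= 110 + 38 + 9 + 39
= 196
(Predicted positive: 119, predicted negative: 77)

196


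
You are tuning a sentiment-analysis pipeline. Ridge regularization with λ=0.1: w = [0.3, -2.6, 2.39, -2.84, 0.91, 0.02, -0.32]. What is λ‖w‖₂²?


‖w‖₂² = (0.3)² + (-2.6)² + (2.39)² + (-2.84)² + (0.91)² + (0.02)² + (-0.32)²
     = 0.09 + 6.76 + 5.7121 + 8.0656 + 0.8281 + 0.0004 + 0.1024
     = 21.5586
λ·‖w‖₂² = 0.1·21.5586 = 2.15586

2.15586


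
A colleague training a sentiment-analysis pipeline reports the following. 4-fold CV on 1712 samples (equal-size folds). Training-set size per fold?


Fold size = 1712/4 = 428
Training per fold = 1712 - 428 = 1284

1284


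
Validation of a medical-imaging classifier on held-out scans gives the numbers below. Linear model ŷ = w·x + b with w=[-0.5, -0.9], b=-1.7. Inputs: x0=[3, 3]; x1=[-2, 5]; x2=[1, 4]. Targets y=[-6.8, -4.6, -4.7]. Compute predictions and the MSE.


ŷ0 = (-0.5)·(3) + (-0.9)·(3) - 1.7 = -5.9
ŷ1 = (-0.5)·(-2) + (-0.9)·(5) - 1.7 = -5.2
ŷ2 = (-0.5)·(1) + (-0.9)·(4) - 1.7 = -5.8
errors² = [0.81, 0.36, 1.21]
MSE = 2.3800/3 = 0.7933

0.7933


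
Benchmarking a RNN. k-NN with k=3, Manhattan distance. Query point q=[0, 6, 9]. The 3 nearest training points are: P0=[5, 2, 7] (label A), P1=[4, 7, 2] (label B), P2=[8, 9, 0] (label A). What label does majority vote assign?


d(q,P0) = 11  (label A)
d(q,P1) = 12  (label B)
d(q,P2) = 20  (label A)
Votes: A=2, B=1
Majority → A

A


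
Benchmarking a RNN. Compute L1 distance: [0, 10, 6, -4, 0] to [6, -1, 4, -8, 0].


d = |0-6| + |10+ 1| + |6-4| + |-4+ 8| + |0-0|
  = 6 + 11 + 2 + 4 + 0
  = 23

23


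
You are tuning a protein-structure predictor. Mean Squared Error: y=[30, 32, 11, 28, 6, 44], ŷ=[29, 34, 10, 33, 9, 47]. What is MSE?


Squared errors: (30-29)²=1, (32-34)²=4, (11-10)²=1, (28-33)²=25, (6-9)²=9, (44-47)²=9
Sum = 49
MSE = 49/6 = 49/6

49/6


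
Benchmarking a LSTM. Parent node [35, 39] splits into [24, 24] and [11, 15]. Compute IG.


Parent = [35, 39], H_parent = 0.9979
H_left = 1 (n=48), H_right = 0.9829 (n=26)
H_children = (48/74)·1 + (26/74)·0.9829 = 0.994
IG = 0.9979 - 0.994 = 0.0039

0.0039


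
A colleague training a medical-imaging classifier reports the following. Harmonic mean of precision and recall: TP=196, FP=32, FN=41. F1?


Precision = 196/228 = 0.8596
Recall = 196/237 = 0.827
F1 = 2·P·R/(P+R) = 2·TP/(2·TP+FP+FN) = 392/(392+32+41) = 392/465 = 0.843

0.843


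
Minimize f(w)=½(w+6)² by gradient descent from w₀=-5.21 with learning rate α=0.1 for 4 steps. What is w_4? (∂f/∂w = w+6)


step 1: grad = -5.21+6 = 0.79; w = -5.21 - 0.1·(0.79) = -5.289
step 2: grad = -5.289+6 = 0.711; w = -5.289 - 0.1·(0.711) = -5.3601
step 3: grad = -5.3601+6 = 0.6399; w = -5.3601 - 0.1·(0.6399) = -5.42409
step 4: grad = -5.42409+6 = 0.57591; w = -5.42409 - 0.1·(0.57591) = -5.481681

-5.481681


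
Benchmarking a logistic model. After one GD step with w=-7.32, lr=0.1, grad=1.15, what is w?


w_new = w - α·∇
= -7.32 - 0.1·1.15
= -7.32 - 0.115
= -7.435

-7.435


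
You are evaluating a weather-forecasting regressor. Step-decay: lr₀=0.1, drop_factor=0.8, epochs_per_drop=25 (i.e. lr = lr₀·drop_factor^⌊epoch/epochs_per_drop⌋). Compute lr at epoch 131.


n_drops = ⌊131/25⌋ = 5
lr = 0.1·0.8^5 = 0.1·0.32768 = 0.032768

0.032768


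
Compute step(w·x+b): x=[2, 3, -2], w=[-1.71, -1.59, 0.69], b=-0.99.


z = (2)·(-1.71) + (3)·(-1.59) + (-2)·(0.69) - 0.99
  = -10.56
step(z) = 0 (z<0)

0


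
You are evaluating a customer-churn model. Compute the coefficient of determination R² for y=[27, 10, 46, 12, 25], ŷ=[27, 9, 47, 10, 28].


ȳ = 24
SS_res = Σ(y-ŷ)² = 15
SS_tot = Σ(y-ȳ)² = 834
R² = 1 - SS_res/SS_tot = 1 - 0.018 = 0.982

0.982


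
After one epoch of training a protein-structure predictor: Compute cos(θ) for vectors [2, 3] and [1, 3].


A·B = 2·1 + 3·3 = 11
‖A‖ = √13 = 3.6056, ‖B‖ = √10 = 3.1623
cos = 11/(√13·√10) = 11/√130 = 0.9648

0.9648


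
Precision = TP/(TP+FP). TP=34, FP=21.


Precision = TP/(TP+FP)
= 34/(34+21)
= 34/55 = 61.82%

61.82%


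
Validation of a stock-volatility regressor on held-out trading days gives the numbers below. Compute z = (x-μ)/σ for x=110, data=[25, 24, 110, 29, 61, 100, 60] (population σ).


μ = 58.4286, σ = 32.8758
z = (110 - 58.4286)/32.8758 = 1.5687

1.5687


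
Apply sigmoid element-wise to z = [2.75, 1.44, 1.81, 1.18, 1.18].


σ(2.75) = 1/(1+e^-2.75) = 0.9399
σ(1.44) = 1/(1+e^-1.44) = 0.8085
σ(1.81) = 1/(1+e^-1.81) = 0.8594
σ(1.18) = 1/(1+e^-1.18) = 0.7649
σ(1.18) = 1/(1+e^-1.18) = 0.7649
result = [0.9399, 0.8085, 0.8594, 0.7649, 0.7649]

[0.9399, 0.8085, 0.8594, 0.7649, 0.7649]


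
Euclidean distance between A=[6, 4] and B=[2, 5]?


d = √((6-2)² + (4-5)²)
  = √(16 + 1)
  = √17 = 4.1231

4.1231


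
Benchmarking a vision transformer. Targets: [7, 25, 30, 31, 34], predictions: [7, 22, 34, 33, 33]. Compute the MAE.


Absolute errors: |7-7|=0, |25-22|=3, |30-34|=4, |31-33|=2, |34-33|=1
Sum = 10
MAE = 10/5 = 2

2


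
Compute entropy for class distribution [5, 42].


Probabilities: [5/47, 42/47] ≈ [0.1064, 0.8936]
H = -((5/47)·log₂(5/47) + (42/47)·log₂(42/47))
  = 0.4889 bits

0.4889 bits


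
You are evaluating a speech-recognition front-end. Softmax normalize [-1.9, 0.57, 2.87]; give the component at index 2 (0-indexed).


Exponentials: e^-1.9=0.1496, e^0.57=1.7683, e^2.87=17.637
Sum = 19.5549
Softmax = [0.0076, 0.0904, 0.9019]
p[2] = 17.637/19.5549 = 0.9019

0.9019


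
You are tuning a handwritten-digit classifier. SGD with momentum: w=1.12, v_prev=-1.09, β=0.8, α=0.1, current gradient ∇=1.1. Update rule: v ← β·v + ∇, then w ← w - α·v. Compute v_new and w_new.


v_new = 0.8·-1.09 + 1.1 = -0.872 + 1.1 = 0.228
w_new = 1.12 - 0.1·0.228 = 1.12 - 0.0228 = 1.0972

v_new=0.228, w_new=1.0972


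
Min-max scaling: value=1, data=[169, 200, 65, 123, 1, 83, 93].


min=1, max=200
(1-1)/(200-1) = 0/199 = 0.0

0.0


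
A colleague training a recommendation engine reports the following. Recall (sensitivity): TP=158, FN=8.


Recall = TP/(TP+FN)
= 158/(158+8)
= 158/166 = 95.18%

95.18%


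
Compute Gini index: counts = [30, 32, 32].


Probabilities: [30/94, 32/94, 32/94] ≈ [0.3191, 0.3404, 0.3404]
Σpᵢ² = (900 + 1024 + 1024)/94² = 2948/8836
Gini = 1 - Σpᵢ² = 1 - 2948/8836 = 0.6664

0.6664


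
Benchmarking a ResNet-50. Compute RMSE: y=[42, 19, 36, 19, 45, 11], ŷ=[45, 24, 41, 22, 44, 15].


MSE = 85/6 = 14.1667
RMSE = √(85/6) = 3.7639

3.7639


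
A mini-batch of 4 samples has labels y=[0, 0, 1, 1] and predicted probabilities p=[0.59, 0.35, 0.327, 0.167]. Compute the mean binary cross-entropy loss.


L[0] = -ln(1-0.59) = -ln(0.41) = 0.8916
L[1] = -ln(1-0.35) = -ln(0.65) = 0.4308
L[2] = -ln(0.327) = 1.1178
L[3] = -ln(0.167) = 1.7898
mean = (0.8916 + 0.4308 + 1.1178 + 1.7898)/4 = 1.0575

1.0575


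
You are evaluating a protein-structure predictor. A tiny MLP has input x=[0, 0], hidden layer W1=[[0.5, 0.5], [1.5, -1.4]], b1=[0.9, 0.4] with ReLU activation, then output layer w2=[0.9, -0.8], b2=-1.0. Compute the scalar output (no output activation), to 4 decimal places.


z1[0] = (0.5)·(0) + (0.5)·(0) + 0.9 = 0.9
z1[1] = (1.5)·(0) + (-1.4)·(0) + 0.4 = 0.4
h = ReLU(z1) = [0.9, 0.4]
output = (0.9)·(0.9) + (-0.8)·(0.4) - 1.0 = -0.51

-0.51


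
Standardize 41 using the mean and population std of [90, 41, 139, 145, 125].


μ = 108, σ = 38.5539
z = (41 - 108)/38.5539 = -1.7378

-1.7378


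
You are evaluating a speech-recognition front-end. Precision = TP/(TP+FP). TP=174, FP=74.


Precision = TP/(TP+FP)
= 174/(174+74)
= 174/248 = 70.16%

70.16%


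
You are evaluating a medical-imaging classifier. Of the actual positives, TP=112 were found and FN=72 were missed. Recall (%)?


Recall = TP/(TP+FN)
= 112/(112+72)
= 112/184 = 60.87%

60.87%
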